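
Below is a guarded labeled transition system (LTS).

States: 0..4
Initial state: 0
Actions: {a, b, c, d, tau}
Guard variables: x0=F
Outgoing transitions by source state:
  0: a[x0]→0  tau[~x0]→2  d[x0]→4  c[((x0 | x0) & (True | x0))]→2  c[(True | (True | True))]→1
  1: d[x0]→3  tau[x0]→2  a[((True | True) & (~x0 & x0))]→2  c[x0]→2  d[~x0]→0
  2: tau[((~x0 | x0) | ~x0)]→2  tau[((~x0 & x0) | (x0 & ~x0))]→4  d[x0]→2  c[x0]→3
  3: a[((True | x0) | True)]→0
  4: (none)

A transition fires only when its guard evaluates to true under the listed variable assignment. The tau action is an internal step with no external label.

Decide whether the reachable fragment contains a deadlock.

Reach set: {0,1,2}
  0: c→1  tau→2  [deg 2]
  1: d→0  [deg 1]
  2: tau→2  [deg 1]

Answer: DEADLOCK-FREE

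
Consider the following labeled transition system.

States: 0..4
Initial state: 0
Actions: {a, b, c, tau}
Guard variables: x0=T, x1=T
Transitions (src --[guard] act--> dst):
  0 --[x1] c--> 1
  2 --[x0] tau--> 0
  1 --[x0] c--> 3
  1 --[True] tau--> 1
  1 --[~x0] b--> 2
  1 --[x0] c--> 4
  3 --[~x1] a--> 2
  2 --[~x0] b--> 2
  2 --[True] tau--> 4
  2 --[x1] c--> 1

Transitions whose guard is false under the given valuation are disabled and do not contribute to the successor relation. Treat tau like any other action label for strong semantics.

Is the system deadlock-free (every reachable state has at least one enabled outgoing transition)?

Answer: DEADLOCK at state 3

Working:
Reach set: {0,1,3,4}
  0: c→1  [1 out]
  1: c→3  c→4  tau→1  [3 out]
  3: ∅  [deadlock]
  4: ∅  [deadlock]
Path to 3: c·c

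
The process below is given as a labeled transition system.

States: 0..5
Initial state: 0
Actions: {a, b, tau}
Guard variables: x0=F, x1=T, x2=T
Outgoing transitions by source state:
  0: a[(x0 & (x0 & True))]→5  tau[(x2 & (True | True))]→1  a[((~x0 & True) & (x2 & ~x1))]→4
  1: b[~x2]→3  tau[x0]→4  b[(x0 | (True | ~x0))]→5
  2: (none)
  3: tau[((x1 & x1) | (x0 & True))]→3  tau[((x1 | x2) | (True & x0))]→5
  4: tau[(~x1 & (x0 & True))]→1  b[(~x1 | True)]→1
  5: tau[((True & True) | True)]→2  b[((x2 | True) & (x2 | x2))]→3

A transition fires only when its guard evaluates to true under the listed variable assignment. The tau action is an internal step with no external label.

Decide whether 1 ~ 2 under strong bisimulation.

Compute ~ classes (split until stable):
  π0 = {{0,1,2,3,4,5}}
  π1 = {{0,3},{1,4},{2},{5}}
  π2 = {{0},{1},{2},{3},{4},{5}}
Fixed point at round 3; 6 class(es).
[1]={1}  [2]={2}

Answer: NOT BISIMILAR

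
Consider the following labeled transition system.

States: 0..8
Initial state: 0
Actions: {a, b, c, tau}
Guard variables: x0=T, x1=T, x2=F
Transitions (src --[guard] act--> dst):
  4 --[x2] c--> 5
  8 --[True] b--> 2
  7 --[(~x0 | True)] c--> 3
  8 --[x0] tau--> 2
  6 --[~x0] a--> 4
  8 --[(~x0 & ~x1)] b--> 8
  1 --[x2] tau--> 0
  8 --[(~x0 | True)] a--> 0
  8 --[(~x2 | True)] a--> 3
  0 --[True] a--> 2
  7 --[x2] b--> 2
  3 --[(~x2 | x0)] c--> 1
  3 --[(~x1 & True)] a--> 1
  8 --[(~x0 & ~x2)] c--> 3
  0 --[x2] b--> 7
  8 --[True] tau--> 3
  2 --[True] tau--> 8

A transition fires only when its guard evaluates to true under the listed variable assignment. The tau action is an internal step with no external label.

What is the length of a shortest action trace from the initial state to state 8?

BFS to 8:
  depth 0: {0}
  depth 1: {2}
  depth 2: {8}
first hit 8 at d=2 via a·tau

Answer: 2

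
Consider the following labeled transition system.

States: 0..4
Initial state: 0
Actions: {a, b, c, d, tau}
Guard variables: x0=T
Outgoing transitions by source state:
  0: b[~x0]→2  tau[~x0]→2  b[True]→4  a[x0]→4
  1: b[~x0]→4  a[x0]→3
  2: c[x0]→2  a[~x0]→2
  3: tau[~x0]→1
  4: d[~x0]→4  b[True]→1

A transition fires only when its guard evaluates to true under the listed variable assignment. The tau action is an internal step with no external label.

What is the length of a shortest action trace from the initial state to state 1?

Layered search for 1:
  depth 0: {0}
  depth 1: {4}
  depth 2: {1}
depth(1)=2, e.g. a·b

Answer: 2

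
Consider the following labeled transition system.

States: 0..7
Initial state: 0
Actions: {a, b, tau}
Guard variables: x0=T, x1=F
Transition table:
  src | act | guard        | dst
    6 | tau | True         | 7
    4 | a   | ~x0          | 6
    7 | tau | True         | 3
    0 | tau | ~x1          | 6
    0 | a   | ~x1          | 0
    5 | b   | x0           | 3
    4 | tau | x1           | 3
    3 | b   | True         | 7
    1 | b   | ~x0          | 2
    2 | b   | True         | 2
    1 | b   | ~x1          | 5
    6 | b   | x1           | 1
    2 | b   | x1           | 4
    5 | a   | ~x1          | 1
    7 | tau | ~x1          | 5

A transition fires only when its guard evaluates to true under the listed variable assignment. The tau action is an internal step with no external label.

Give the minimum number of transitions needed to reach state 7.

Answer: 2

Trace:
Layered search for 7:
  Layer 0: {0}
  Layer 1: {6}
  Layer 2: {7}
depth(7)=2, e.g. tau·tau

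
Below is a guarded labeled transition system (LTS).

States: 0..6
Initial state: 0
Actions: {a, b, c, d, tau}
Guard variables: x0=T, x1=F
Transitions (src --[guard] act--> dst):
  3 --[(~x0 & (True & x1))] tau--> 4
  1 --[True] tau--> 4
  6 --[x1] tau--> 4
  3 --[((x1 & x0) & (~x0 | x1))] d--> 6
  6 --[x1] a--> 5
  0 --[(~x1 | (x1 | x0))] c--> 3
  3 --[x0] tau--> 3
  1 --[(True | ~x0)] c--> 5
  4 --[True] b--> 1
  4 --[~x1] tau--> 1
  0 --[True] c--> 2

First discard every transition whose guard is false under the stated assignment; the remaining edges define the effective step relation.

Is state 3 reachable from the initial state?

7 transition(s) survive guard evaluation.
Layer 0: {0}
Layer 1: {2,3}  cumulative {0,2,3}
Reach set: {0,2,3}
Path to 3: c

Answer: REACHABLE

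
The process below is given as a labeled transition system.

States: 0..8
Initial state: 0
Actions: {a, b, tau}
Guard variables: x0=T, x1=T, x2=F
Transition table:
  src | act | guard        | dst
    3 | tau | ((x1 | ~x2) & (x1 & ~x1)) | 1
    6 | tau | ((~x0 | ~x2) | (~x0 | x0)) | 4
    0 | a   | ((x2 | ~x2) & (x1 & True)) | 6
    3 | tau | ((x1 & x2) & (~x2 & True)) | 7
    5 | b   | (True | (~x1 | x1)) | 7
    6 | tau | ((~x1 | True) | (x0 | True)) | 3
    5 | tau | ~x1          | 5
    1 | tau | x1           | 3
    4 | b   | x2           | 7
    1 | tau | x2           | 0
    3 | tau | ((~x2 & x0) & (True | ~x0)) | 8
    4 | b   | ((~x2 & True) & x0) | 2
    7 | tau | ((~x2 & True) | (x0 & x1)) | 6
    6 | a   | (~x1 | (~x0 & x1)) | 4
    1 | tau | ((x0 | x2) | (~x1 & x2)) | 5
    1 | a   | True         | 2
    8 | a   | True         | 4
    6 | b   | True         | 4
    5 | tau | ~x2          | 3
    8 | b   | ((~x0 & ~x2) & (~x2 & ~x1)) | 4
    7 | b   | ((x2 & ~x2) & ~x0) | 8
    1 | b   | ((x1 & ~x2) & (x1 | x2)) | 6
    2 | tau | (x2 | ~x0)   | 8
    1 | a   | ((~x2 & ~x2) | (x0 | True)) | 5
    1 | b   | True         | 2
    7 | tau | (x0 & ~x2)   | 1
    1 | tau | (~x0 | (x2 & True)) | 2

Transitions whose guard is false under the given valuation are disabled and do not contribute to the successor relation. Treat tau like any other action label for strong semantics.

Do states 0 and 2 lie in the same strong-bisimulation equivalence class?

Bisimulation quotient by refinement:
  round 0: {{0,1,2,3,4,5,6,7,8}}
  round 1: {{0,8},{1},{2},{3,7},{4},{5,6}}
  round 2: {{0},{1},{2},{3},{4},{5},{6},{7},{8}}
Fixed point at round 3; 9 class(es).
[0]={0}  [2]={2}

Answer: NOT BISIMILAR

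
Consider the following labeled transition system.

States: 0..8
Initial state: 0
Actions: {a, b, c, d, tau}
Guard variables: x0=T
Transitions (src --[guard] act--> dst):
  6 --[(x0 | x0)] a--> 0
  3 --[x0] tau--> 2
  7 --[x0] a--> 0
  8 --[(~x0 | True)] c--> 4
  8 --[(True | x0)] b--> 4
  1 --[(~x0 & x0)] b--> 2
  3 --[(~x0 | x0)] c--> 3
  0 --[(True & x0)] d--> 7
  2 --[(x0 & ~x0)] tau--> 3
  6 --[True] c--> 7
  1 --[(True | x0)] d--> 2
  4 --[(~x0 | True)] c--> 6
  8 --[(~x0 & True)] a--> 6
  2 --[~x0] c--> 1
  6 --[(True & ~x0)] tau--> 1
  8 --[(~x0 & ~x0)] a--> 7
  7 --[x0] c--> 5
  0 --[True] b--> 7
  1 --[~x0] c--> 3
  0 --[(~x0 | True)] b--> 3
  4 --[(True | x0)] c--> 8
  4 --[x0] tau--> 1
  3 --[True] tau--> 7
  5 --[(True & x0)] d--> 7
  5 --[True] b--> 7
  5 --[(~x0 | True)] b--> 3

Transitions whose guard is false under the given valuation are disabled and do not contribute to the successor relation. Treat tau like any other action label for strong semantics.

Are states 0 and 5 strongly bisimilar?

Compute ~ classes (split until stable):
  round 0: {{0,1,2,3,4,5,6,7,8}}
  round 1: {{0,5},{1},{2},{3,4},{6,7},{8}}
  round 2: {{0,5},{1},{2},{3},{4},{6},{7},{8}}
Fixed point at round 3; 8 class(es).
0∈{0,5}, 5∈{0,5}

Answer: BISIMILAR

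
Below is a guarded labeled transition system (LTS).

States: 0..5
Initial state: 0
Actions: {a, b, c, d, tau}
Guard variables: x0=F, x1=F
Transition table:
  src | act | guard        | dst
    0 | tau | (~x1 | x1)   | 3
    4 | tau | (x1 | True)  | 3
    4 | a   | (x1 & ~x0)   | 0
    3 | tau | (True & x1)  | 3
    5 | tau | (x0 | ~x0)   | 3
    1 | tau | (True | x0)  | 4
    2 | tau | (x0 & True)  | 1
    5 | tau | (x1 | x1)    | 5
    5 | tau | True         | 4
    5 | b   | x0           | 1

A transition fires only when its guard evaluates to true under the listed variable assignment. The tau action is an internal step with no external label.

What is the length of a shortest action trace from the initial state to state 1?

Answer: UNREACHABLE

Working:
Layered search for 1:
  L0 = {0}
  L1 = {3}
1 never appears.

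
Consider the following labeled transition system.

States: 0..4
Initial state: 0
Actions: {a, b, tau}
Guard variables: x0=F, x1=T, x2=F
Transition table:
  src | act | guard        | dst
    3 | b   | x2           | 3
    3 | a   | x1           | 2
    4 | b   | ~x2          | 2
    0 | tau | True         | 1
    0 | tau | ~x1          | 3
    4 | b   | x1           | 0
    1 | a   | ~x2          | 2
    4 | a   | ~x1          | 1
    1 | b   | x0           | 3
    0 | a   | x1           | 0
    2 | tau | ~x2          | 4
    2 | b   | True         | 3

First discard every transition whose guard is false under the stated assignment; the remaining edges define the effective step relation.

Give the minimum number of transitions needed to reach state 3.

Answer: 3

Trace:
Layered search for 3:
  depth 0: {0}
  depth 1: {1}
  depth 2: {2}
  depth 3: {3,4}
depth(3)=3, e.g. tau·a·b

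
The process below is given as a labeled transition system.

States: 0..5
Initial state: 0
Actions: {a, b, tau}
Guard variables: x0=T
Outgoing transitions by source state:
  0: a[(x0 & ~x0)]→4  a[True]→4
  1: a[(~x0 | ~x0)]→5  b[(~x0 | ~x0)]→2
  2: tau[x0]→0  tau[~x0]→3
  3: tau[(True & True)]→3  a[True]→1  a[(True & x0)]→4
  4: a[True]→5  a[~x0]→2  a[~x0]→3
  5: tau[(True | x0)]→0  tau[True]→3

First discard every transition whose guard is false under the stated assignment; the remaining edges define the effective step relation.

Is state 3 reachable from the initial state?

After dropping false guards: 8 live edges.
L0 = {0}
L1 = {4}  total {0,4}
L2 = {5}  total {0,4,5}
L3 = {3}  total {0,3,4,5}
L4 = {1}  total {0,1,3,4,5}
R = {0,1,3,4,5}
witness 3: a·a·tau

Answer: REACHABLE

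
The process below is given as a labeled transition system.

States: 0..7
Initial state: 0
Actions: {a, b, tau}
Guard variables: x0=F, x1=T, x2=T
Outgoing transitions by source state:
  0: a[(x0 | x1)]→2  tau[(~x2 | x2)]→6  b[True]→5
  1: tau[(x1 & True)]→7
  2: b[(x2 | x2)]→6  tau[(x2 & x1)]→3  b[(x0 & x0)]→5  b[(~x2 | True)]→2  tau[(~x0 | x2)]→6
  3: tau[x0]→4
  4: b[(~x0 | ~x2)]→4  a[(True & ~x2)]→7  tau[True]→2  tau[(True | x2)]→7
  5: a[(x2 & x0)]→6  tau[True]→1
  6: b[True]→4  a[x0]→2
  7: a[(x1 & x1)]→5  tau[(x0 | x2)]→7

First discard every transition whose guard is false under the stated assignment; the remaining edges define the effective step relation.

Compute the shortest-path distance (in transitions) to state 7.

Answer: 3

Working:
Layered search for 7:
  depth 0: {0}
  depth 1: {2,5,6}
  depth 2: {1,3,4}
  depth 3: {7}
7 enters at depth 3; path b·tau·tau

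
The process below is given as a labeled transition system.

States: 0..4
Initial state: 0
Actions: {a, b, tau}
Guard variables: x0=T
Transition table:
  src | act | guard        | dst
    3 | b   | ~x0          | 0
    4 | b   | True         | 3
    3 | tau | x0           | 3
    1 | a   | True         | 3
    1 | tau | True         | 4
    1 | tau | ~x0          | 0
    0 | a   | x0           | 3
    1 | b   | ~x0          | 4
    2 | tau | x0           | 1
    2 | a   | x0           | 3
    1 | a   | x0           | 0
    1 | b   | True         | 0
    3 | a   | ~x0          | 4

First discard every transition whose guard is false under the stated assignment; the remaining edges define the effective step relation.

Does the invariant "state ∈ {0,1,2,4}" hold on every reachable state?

Allowed set {0,1,2,4}
R = {0,3}
  0: ✓
  3: ✗ unsafe
reach 3 via a — violates

Answer: INVARIANT VIOLATED at state 3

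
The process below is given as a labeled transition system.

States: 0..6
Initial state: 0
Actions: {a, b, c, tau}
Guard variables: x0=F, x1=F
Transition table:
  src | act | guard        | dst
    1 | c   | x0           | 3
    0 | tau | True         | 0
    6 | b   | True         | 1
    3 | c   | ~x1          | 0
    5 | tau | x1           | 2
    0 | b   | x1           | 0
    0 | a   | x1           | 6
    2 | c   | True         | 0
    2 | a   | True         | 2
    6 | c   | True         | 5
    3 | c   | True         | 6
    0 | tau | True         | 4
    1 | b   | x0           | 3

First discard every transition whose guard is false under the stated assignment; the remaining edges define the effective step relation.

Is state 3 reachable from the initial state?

After dropping false guards: 8 live edges.
Layer 0: {0}
Layer 1: {4}  total {0,4}
Reach set: {0,4}

Answer: UNREACHABLE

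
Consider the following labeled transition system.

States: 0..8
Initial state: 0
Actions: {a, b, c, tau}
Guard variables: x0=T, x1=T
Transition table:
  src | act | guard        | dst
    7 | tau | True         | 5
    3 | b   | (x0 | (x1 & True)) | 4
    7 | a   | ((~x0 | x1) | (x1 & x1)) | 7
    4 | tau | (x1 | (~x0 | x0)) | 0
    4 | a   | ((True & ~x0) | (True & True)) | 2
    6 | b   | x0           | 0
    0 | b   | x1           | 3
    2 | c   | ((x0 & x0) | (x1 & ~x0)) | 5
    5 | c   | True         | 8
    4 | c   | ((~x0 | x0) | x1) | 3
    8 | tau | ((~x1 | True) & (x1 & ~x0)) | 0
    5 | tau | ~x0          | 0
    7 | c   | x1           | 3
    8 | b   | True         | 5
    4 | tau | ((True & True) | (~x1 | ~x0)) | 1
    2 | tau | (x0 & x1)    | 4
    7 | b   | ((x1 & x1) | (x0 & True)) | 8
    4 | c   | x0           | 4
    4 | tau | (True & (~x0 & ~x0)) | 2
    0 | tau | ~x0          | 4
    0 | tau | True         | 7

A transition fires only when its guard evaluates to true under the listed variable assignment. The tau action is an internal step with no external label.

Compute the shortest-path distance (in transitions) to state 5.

Layered search for 5:
  L0 = {0}
  L1 = {3,7}
  L2 = {4,5,8}
depth(5)=2, e.g. tau·tau

Answer: 2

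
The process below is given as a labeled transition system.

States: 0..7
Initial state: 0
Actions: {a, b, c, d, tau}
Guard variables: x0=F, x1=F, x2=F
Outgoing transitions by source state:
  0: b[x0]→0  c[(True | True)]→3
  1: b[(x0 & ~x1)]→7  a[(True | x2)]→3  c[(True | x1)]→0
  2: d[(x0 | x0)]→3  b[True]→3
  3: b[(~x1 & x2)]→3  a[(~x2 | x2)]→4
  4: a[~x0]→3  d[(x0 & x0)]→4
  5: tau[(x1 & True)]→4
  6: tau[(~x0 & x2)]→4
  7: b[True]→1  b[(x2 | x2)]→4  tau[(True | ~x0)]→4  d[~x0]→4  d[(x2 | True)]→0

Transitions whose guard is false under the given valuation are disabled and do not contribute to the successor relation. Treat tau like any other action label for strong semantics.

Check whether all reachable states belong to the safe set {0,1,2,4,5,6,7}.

Answer: INVARIANT VIOLATED at state 3

Working:
Inv-set: {0,1,2,4,5,6,7}
Reachable = {0,3,4}
  0: safe
  3: VIOLATES
  4: safe
witness against invariant: c → 3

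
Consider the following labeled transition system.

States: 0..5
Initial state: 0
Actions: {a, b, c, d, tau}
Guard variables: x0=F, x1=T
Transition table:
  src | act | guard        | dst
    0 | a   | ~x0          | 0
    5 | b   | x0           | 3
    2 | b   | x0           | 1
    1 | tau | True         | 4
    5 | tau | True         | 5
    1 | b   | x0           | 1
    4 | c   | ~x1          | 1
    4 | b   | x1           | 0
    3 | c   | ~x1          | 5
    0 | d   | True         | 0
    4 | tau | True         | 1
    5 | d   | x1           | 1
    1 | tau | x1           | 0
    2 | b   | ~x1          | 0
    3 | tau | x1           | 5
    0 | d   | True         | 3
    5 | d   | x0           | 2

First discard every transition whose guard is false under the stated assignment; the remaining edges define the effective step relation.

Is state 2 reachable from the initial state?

Answer: UNREACHABLE

Working:
Guard filter leaves 10 enabled edge(s).
depth 0: {0}
depth 1: {3}  total {0,3}
depth 2: {5}  total {0,3,5}
depth 3: {1}  total {0,1,3,5}
depth 4: {4}  total {0,1,3,4,5}
Reachable = {0,1,3,4,5}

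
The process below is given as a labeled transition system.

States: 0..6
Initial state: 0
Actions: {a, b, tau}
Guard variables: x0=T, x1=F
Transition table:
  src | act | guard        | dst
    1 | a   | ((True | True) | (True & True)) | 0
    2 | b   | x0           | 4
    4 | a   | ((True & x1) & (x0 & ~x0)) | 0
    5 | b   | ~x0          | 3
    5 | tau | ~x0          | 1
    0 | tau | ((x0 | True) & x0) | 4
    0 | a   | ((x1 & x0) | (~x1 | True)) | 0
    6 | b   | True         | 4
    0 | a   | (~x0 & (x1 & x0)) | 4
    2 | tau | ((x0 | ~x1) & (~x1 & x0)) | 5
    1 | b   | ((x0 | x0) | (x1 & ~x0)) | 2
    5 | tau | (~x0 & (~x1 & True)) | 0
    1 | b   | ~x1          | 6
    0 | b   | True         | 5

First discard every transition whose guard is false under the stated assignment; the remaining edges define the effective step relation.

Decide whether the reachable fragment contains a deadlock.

Reachable = {0,4,5}
  0: a→0  b→5  tau→4  [3 exit(s)]
  4: ∅  [no exit]
  5: ∅  [no exit]
trace reaching 4: tau

Answer: DEADLOCK at state 4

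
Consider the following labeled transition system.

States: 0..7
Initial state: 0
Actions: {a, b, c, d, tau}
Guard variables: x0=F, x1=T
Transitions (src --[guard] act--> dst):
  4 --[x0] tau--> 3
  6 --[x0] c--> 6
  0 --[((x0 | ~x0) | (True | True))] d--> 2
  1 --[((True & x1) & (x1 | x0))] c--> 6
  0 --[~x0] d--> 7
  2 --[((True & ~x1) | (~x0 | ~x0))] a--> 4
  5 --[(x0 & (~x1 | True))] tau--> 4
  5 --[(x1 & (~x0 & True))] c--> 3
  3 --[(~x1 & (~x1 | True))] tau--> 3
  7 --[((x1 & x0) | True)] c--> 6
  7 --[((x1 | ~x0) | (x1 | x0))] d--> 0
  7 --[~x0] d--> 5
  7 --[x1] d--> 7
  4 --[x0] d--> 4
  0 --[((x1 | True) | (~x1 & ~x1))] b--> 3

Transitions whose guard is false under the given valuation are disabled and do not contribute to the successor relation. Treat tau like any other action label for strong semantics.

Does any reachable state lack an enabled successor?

Answer: DEADLOCK at state 3

Analysis:
Reachable = {0,2,3,4,5,6,7}
  0: b→3  d→2  d→7  [3 out]
  2: a→4  [1 out]
  3: ∅  [STUCK]
  4: ∅  [STUCK]
  5: c→3  [1 out]
  6: ∅  [STUCK]
  7: c→6  d→0  d→5  d→7  [4 out]
Path to 3: b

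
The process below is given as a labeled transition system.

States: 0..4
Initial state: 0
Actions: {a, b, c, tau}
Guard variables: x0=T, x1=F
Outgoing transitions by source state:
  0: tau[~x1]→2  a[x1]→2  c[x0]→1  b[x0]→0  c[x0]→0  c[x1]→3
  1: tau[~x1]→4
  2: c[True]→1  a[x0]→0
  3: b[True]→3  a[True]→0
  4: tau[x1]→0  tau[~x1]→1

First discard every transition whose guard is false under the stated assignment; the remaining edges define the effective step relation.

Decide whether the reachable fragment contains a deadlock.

R = {0,1,2,4}
  0: b→0  c→0  c→1  tau→2  [4 out]
  1: tau→4  [1 out]
  2: a→0  c→1  [2 out]
  4: tau→1  [1 out]

Answer: DEADLOCK-FREE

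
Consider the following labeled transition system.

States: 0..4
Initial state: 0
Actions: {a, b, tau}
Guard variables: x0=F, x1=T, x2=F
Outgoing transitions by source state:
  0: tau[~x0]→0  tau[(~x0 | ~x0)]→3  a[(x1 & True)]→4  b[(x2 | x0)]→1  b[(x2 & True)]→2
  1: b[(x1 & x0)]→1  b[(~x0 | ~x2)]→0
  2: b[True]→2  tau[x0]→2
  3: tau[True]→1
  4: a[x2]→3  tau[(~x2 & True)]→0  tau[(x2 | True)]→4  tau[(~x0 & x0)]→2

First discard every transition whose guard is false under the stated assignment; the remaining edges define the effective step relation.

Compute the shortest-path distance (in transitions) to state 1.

Breadth-first toward 1:
  depth 0: {0}
  depth 1: {3,4}
  depth 2: {1}
first hit 1 at d=2 via tau·tau

Answer: 2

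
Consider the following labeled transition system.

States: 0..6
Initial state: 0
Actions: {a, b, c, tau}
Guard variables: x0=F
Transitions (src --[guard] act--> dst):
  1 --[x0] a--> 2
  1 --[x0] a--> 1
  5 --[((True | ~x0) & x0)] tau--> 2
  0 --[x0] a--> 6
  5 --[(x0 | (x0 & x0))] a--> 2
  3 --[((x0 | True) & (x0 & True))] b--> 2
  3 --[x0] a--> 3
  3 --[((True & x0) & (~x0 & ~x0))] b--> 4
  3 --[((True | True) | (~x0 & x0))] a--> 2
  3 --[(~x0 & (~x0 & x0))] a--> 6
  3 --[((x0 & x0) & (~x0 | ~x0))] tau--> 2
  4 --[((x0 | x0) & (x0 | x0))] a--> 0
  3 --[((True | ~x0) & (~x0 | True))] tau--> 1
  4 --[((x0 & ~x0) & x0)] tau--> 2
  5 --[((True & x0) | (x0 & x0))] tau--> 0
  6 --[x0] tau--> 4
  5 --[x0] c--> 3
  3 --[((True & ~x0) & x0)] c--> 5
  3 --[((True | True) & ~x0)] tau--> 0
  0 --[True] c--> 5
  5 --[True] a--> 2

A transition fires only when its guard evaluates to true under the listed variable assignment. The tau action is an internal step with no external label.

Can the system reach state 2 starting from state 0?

After dropping false guards: 5 live edges.
Layer 0: {0}
Layer 1: {5}  total {0,5}
Layer 2: {2}  total {0,2,5}
Reachable = {0,2,5}
witness 2: c·a

Answer: REACHABLE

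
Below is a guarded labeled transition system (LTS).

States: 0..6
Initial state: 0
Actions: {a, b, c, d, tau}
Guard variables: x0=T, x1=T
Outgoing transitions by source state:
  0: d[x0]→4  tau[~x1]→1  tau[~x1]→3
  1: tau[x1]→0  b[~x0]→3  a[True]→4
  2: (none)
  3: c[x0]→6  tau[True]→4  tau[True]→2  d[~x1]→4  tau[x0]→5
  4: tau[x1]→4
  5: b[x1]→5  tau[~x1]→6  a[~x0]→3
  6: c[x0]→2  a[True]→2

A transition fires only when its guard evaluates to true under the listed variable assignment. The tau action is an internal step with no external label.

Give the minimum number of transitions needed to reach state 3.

Answer: UNREACHABLE

Analysis:
BFS to 3:
  L0 = {0}
  L1 = {4}
3 never appears.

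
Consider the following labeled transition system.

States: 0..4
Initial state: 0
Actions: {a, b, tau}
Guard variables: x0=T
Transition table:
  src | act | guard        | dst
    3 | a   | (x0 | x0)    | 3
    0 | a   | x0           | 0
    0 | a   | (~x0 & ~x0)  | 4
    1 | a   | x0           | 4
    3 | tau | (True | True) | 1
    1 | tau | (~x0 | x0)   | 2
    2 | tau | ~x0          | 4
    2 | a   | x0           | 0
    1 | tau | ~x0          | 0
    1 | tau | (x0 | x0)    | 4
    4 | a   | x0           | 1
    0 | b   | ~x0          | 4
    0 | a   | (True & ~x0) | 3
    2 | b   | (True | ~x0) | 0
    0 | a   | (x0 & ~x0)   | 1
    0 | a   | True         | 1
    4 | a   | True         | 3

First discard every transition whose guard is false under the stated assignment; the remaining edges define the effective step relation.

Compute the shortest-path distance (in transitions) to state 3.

Breadth-first toward 3:
  Layer 0: {0}
  Layer 1: {1}
  Layer 2: {2,4}
  Layer 3: {3}
3 enters at depth 3; path a·a·a

Answer: 3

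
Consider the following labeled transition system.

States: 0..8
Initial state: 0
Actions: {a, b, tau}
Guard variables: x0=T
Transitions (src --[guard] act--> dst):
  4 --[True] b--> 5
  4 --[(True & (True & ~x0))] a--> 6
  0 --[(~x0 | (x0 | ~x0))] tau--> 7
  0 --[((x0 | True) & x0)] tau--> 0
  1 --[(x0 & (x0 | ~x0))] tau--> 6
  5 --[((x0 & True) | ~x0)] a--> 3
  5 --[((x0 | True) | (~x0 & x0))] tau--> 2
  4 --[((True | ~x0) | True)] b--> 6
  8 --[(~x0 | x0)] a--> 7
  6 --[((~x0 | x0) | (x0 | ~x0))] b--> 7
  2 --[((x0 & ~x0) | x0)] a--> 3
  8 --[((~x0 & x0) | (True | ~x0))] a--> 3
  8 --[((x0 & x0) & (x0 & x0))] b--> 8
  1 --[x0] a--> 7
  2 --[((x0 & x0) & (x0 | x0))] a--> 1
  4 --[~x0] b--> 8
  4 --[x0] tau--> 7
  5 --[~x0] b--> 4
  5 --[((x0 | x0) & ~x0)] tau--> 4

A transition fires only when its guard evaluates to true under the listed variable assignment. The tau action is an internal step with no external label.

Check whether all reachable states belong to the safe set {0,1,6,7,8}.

Answer: INVARIANT HOLDS

Analysis:
Safe = {0,1,6,7,8}
Reach set: {0,7}
  0: ok
  7: ok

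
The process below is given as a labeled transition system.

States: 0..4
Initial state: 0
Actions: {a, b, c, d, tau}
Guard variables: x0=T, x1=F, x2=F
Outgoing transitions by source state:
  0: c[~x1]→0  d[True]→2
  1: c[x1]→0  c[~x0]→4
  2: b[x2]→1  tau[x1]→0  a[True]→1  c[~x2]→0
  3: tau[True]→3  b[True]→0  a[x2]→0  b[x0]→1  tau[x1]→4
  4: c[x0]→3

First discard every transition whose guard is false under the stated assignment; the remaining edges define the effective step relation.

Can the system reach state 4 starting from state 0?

After dropping false guards: 8 live edges.
Layer 0: {0}
Layer 1: {2}  total {0,2}
Layer 2: {1}  total {0,1,2}
Reachable = {0,1,2}

Answer: UNREACHABLE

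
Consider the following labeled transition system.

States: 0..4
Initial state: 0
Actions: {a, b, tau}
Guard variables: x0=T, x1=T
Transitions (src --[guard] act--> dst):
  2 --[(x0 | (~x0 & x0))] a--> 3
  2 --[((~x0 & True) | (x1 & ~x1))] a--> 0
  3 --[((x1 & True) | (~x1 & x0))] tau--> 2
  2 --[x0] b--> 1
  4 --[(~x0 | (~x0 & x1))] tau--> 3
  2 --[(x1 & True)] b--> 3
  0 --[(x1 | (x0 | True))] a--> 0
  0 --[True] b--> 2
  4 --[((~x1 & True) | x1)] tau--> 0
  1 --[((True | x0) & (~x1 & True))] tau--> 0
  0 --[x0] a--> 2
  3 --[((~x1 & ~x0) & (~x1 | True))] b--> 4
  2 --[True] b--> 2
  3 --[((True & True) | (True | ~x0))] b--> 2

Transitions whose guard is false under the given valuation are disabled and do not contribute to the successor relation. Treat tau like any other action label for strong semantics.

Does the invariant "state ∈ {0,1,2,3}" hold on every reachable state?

Answer: INVARIANT HOLDS

Trace:
Inv-set: {0,1,2,3}
Reachable = {0,1,2,3}
  0: safe
  1: safe
  2: safe
  3: safe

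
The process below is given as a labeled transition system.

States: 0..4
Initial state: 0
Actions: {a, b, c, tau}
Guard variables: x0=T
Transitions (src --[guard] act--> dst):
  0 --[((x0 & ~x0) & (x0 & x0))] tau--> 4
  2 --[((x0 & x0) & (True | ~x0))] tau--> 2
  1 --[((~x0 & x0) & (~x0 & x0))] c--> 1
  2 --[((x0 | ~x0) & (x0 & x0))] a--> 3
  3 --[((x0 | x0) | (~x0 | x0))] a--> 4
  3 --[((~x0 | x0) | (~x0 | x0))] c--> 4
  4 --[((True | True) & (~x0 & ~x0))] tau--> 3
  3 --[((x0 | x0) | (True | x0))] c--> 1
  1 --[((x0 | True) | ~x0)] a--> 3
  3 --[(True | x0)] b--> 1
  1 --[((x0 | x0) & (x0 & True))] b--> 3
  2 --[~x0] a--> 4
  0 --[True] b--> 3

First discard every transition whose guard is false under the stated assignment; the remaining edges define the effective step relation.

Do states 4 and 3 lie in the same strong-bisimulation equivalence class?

Answer: NOT BISIMILAR

Working:
Compute ~ classes (split until stable):
  P[0] = {{0,1,2,3,4}}
  P[1] = {{0},{1},{2},{3},{4}}
stable after 2 split(s): 5 block(s)
class of 4: {4}; class of 3: {3}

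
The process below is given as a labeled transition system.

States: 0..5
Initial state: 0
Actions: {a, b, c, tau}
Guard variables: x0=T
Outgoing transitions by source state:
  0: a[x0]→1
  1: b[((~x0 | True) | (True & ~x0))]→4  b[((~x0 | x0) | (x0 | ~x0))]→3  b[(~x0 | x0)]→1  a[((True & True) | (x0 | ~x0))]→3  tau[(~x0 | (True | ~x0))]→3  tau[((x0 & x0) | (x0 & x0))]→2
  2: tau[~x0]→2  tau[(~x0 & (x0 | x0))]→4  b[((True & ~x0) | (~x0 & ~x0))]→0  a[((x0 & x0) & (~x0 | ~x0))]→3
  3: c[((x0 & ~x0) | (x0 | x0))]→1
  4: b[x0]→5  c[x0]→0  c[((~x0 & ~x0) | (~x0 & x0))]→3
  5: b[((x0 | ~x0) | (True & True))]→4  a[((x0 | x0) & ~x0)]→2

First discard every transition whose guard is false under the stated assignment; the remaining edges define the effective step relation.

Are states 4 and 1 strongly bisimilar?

Compute ~ classes (split until stable):
  P[0] = {{0,1,2,3,4,5}}
  P[1] = {{0},{1},{2},{3},{4},{5}}
6 equivalence class(es) (converged in 2)
4∈{4}, 1∈{1}

Answer: NOT BISIMILAR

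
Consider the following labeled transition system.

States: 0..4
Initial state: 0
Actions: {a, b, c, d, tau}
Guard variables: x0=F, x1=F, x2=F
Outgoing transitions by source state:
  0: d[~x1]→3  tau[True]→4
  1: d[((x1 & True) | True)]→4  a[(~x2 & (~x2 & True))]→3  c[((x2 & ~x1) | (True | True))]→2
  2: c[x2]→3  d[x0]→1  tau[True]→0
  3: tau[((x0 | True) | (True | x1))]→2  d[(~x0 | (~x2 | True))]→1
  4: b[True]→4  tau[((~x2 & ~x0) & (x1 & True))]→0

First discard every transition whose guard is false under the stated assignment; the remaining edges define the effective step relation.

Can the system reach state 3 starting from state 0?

Answer: REACHABLE

Working:
Guard filter leaves 9 enabled edge(s).
L0 = {0}
L1 = {3,4}  cumulative {0,3,4}
L2 = {1,2}  cumulative {0,1,2,3,4}
Reachable = {0,1,2,3,4}
trace reaching 3: d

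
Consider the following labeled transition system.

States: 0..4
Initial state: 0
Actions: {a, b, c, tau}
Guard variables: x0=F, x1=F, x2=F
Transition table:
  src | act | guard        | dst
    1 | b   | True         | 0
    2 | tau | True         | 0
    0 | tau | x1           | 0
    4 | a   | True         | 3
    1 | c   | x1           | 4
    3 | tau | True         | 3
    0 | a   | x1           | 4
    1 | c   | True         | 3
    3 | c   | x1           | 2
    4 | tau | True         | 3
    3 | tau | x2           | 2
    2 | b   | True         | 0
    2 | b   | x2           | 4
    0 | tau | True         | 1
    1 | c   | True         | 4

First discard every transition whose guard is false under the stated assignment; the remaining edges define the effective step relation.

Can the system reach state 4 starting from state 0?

After dropping false guards: 9 live edges.
Layer 0: {0}
Layer 1: {1}  total {0,1}
Layer 2: {3,4}  total {0,1,3,4}
Reach set: {0,1,3,4}
witness 4: tau·c

Answer: REACHABLE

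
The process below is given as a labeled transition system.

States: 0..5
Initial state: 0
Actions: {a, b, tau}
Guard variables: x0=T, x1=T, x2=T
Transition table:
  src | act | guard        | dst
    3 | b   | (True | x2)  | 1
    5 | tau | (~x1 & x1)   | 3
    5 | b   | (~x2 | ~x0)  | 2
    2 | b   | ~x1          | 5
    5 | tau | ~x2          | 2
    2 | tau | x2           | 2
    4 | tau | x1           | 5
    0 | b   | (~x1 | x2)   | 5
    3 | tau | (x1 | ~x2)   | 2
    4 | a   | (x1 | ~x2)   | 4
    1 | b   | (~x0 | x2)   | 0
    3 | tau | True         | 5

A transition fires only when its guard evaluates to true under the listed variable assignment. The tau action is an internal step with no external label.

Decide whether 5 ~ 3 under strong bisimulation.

Answer: NOT BISIMILAR

Working:
Compute ~ classes (split until stable):
  π0 = {{0,1,2,3,4,5}}
  π1 = {{0,1},{2},{3},{4},{5}}
  π2 = {{0},{1},{2},{3},{4},{5}}
stable after 3 split(s): 6 block(s)
[5]={5}  [3]={3}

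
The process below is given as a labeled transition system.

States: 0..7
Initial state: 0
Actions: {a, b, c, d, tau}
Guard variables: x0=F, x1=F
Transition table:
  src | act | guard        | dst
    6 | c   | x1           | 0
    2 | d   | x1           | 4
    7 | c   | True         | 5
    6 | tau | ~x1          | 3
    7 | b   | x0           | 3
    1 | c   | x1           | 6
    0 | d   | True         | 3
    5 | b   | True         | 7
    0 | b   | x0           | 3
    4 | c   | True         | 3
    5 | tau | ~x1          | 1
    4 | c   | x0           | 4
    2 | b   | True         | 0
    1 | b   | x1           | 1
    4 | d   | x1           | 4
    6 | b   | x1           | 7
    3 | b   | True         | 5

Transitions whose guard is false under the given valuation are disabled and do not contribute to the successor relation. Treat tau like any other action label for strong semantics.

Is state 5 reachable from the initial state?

Answer: REACHABLE

Working:
After dropping false guards: 8 live edges.
L0 = {0}
L1 = {3}  cumulative {0,3}
L2 = {5}  cumulative {0,3,5}
L3 = {1,7}  cumulative {0,1,3,5,7}
R = {0,1,3,5,7}
witness 5: d·b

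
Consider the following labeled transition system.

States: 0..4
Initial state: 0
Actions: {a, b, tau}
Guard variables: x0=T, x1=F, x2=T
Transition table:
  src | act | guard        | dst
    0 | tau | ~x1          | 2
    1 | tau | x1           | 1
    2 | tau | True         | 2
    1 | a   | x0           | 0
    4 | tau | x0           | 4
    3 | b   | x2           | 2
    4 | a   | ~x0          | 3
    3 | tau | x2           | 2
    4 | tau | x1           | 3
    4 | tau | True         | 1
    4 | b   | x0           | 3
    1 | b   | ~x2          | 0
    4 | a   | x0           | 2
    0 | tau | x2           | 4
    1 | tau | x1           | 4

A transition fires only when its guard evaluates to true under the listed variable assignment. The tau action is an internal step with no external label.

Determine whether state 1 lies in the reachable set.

Guard filter leaves 10 enabled edge(s).
Layer 0: {0}
Layer 1: {2,4}  cumulative {0,2,4}
Layer 2: {1,3}  cumulative {0,1,2,3,4}
Reachable = {0,1,2,3,4}
Path to 1: tau·tau

Answer: REACHABLE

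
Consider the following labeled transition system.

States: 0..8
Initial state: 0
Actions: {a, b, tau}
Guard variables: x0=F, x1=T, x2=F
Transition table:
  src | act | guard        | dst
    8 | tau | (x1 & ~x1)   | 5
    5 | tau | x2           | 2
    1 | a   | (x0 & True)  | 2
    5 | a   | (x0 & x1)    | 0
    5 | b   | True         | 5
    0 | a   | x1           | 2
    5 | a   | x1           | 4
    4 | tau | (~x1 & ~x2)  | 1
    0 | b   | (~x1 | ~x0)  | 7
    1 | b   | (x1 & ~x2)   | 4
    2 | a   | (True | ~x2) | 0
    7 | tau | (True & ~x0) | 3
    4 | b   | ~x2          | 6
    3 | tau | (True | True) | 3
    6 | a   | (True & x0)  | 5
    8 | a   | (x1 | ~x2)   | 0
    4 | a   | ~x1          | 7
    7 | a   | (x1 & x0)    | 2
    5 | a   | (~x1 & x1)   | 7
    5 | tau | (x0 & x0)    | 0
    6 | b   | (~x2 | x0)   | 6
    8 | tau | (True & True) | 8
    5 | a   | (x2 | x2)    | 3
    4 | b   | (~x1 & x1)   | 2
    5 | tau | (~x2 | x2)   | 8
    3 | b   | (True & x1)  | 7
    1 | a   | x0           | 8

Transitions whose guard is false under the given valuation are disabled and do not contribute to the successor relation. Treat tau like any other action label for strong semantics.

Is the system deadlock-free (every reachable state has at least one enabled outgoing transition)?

Reachable = {0,2,3,7}
  0: a→2  b→7  [2 out]
  2: a→0  [1 out]
  3: b→7  tau→3  [2 out]
  7: tau→3  [1 out]

Answer: DEADLOCK-FREE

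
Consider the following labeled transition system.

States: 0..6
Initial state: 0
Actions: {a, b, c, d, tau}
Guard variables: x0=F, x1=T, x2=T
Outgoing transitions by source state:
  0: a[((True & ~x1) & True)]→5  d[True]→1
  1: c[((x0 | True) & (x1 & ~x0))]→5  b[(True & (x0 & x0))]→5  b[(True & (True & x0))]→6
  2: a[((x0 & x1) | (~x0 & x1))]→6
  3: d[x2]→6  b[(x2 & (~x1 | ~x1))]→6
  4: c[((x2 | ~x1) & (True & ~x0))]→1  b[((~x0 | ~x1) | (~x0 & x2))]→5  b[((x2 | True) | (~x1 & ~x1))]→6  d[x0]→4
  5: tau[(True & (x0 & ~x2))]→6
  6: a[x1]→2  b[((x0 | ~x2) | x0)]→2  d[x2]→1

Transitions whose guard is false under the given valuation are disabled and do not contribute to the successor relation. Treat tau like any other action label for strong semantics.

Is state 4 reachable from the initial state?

Answer: UNREACHABLE

Trace:
Guard filter leaves 9 enabled edge(s).
depth 0: {0}
depth 1: {1}  now seen {0,1}
depth 2: {5}  now seen {0,1,5}
Reach set: {0,1,5}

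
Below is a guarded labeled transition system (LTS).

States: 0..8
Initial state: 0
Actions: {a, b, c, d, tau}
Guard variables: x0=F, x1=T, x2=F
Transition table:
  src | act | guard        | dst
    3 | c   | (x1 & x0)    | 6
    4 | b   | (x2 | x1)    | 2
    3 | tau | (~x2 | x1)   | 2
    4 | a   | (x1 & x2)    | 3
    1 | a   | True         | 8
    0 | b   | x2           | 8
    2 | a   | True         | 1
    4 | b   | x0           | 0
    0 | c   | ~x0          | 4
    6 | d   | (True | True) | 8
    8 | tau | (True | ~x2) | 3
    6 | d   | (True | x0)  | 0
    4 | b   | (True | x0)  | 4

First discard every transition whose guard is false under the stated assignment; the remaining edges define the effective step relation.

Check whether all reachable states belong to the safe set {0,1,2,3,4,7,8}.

Safe = {0,1,2,3,4,7,8}
R = {0,1,2,3,4,8}
  0: ok
  1: ok
  2: ok
  3: ok
  4: ok
  8: ok

Answer: INVARIANT HOLDS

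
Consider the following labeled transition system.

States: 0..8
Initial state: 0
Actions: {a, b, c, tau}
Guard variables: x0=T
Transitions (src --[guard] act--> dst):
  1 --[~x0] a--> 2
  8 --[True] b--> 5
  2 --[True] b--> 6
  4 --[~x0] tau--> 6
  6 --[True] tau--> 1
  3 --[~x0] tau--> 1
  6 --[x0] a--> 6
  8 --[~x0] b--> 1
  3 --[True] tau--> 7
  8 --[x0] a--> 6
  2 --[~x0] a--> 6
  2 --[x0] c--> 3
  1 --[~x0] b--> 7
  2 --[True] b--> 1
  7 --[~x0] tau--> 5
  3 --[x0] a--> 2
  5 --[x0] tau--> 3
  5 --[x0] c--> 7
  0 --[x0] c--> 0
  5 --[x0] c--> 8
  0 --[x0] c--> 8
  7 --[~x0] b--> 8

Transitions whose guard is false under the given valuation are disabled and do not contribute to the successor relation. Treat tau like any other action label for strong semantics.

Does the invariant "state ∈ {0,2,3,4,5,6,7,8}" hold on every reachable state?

Answer: INVARIANT VIOLATED at state 1

Working:
Allowed set {0,2,3,4,5,6,7,8}
Reachable = {0,1,2,3,5,6,7,8}
  0: ok
  1: outside
  2: ok
  3: ok
  5: ok
  6: ok
  7: ok
  8: ok
counterexample path to 1: c·a·tau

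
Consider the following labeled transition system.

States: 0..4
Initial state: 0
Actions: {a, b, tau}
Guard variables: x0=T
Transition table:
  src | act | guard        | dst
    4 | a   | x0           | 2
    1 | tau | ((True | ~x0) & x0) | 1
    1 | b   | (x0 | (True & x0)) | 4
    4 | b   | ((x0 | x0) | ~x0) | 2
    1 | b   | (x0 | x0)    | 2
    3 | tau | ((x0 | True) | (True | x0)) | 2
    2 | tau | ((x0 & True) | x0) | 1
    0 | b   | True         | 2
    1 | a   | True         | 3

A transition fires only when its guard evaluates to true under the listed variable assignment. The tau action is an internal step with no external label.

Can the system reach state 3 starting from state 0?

Answer: REACHABLE

Working:
Guard filter leaves 9 enabled edge(s).
Layer 0: {0}
Layer 1: {2}  now seen {0,2}
Layer 2: {1}  now seen {0,1,2}
Layer 3: {3,4}  now seen {0,1,2,3,4}
Reachable = {0,1,2,3,4}
trace reaching 3: b·tau·a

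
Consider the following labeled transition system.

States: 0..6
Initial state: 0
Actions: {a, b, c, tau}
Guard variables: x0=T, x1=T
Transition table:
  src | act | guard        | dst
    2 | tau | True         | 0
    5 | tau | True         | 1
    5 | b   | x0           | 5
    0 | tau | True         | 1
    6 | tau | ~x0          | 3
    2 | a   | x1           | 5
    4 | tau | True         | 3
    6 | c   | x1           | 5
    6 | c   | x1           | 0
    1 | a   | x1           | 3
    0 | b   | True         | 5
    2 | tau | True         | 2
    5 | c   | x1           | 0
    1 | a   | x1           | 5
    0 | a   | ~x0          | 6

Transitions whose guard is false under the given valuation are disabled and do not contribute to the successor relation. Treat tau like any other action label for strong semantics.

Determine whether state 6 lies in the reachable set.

Guard filter leaves 13 enabled edge(s).
Layer 0: {0}
Layer 1: {1,5}  cumulative {0,1,5}
Layer 2: {3}  cumulative {0,1,3,5}
R = {0,1,3,5}

Answer: UNREACHABLE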